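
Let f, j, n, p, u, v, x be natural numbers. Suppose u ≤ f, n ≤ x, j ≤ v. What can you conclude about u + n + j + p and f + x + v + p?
u + n + j + p ≤ f + x + v + p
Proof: u ≤ f and n ≤ x, thus u + n ≤ f + x. j ≤ v, hence j + p ≤ v + p. Since u + n ≤ f + x, u + n + j + p ≤ f + x + v + p.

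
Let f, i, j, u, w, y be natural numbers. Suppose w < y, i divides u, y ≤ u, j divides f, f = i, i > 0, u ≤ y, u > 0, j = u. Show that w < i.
y ≤ u and u ≤ y, so y = u. j = u and j divides f, therefore u divides f. Since f = i, u divides i. Since i > 0, u ≤ i. i divides u and u > 0, thus i ≤ u. Since u ≤ i, u = i. Since y = u, y = i. Since w < y, w < i.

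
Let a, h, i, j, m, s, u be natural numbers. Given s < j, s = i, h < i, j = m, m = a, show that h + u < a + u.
From j = m and m = a, j = a. Because s = i and s < j, i < j. Since h < i, h < j. From j = a, h < a. Then h + u < a + u.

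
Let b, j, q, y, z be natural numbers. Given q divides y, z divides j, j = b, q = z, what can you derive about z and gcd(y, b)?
z divides gcd(y, b)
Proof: Since q = z and q divides y, z divides y. j = b and z divides j, therefore z divides b. From z divides y, z divides gcd(y, b).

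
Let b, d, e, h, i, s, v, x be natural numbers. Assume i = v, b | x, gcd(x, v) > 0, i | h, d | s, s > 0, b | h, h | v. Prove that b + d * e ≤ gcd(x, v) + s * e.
Because i = v and i | h, v | h. h | v, so h = v. Since b | h, b | v. Since b | x, b | gcd(x, v). gcd(x, v) > 0, so b ≤ gcd(x, v). Since d | s and s > 0, d ≤ s. Then d * e ≤ s * e. Because b ≤ gcd(x, v), b + d * e ≤ gcd(x, v) + s * e.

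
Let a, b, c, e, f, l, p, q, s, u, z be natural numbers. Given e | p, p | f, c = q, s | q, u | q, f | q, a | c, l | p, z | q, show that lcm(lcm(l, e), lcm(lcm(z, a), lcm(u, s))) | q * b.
l | p and e | p, therefore lcm(l, e) | p. Since p | f, lcm(l, e) | f. Since f | q, lcm(l, e) | q. c = q and a | c, thus a | q. z | q, so lcm(z, a) | q. u | q and s | q, therefore lcm(u, s) | q. lcm(z, a) | q, so lcm(lcm(z, a), lcm(u, s)) | q. lcm(l, e) | q, so lcm(lcm(l, e), lcm(lcm(z, a), lcm(u, s))) | q. Then lcm(lcm(l, e), lcm(lcm(z, a), lcm(u, s))) | q * b.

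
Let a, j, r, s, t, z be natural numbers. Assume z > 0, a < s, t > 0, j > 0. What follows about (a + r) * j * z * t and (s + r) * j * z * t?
(a + r) * j * z * t < (s + r) * j * z * t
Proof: From a < s, a + r < s + r. Combining with j > 0, by multiplying by a positive, (a + r) * j < (s + r) * j. Since z > 0, by multiplying by a positive, (a + r) * j * z < (s + r) * j * z. Because t > 0, by multiplying by a positive, (a + r) * j * z * t < (s + r) * j * z * t.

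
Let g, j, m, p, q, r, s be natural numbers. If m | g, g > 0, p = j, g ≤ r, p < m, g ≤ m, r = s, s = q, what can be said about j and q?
j < q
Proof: p = j and p < m, hence j < m. r = s and s = q, hence r = q. m | g and g > 0, hence m ≤ g. g ≤ m, so g = m. g ≤ r, so m ≤ r. Since r = q, m ≤ q. j < m, so j < q.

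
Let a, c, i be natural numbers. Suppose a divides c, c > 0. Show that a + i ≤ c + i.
Since a divides c and c > 0, a ≤ c. Then a + i ≤ c + i.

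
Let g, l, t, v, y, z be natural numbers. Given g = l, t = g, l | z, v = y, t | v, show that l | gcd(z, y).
t = g and t | v, thus g | v. Since g = l, l | v. Since v = y, l | y. From l | z, l | gcd(z, y).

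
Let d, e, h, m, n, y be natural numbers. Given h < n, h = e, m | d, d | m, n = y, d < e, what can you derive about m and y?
m < y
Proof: Since d | m and m | d, d = m. Since d < e, m < e. h = e and h < n, thus e < n. n = y, so e < y. Since m < e, m < y.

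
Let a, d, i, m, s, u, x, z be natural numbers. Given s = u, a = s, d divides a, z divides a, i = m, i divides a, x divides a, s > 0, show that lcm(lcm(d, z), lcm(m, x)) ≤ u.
Since d divides a and z divides a, lcm(d, z) divides a. Since i = m and i divides a, m divides a. Since x divides a, lcm(m, x) divides a. Since lcm(d, z) divides a, lcm(lcm(d, z), lcm(m, x)) divides a. Since a = s, lcm(lcm(d, z), lcm(m, x)) divides s. From s > 0, lcm(lcm(d, z), lcm(m, x)) ≤ s. s = u, so lcm(lcm(d, z), lcm(m, x)) ≤ u.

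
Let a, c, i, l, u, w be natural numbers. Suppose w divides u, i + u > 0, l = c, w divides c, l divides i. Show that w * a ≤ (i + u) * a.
l = c and l divides i, so c divides i. Since w divides c, w divides i. w divides u, so w divides i + u. Since i + u > 0, w ≤ i + u. By multiplying by a non-negative, w * a ≤ (i + u) * a.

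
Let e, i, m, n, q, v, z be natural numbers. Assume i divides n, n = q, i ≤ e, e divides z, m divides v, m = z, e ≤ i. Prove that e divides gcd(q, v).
i ≤ e and e ≤ i, hence i = e. Since n = q and i divides n, i divides q. i = e, so e divides q. m = z and m divides v, therefore z divides v. Since e divides z, e divides v. Since e divides q, e divides gcd(q, v).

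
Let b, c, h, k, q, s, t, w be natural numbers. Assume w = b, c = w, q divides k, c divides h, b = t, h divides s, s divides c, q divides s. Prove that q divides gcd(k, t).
Since c = w and w = b, c = b. b = t, so c = t. c divides h and h divides s, thus c divides s. s divides c, so s = c. q divides s, so q divides c. Since c = t, q divides t. Since q divides k, q divides gcd(k, t).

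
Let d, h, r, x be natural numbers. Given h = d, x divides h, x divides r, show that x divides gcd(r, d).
From h = d and x divides h, x divides d. Since x divides r, x divides gcd(r, d).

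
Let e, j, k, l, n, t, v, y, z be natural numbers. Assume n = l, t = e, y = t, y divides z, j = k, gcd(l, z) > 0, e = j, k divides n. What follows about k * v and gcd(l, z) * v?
k * v ≤ gcd(l, z) * v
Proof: n = l and k divides n, thus k divides l. From t = e and e = j, t = j. Since j = k, t = k. y = t and y divides z, therefore t divides z. From t = k, k divides z. Since k divides l, k divides gcd(l, z). Since gcd(l, z) > 0, k ≤ gcd(l, z). By multiplying by a non-negative, k * v ≤ gcd(l, z) * v.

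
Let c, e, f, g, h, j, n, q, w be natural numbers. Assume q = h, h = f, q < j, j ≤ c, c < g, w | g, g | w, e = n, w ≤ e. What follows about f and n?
f < n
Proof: q = h and h = f, hence q = f. j ≤ c and c < g, so j < g. w | g and g | w, hence w = g. Since e = n and w ≤ e, w ≤ n. Since w = g, g ≤ n. j < g, so j < n. q < j, so q < n. q = f, so f < n.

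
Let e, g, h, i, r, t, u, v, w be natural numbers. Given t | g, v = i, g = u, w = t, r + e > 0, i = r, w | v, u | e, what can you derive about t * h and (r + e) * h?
t * h ≤ (r + e) * h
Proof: Since v = i and i = r, v = r. Since w | v, w | r. Since w = t, t | r. g = u and t | g, so t | u. Since u | e, t | e. t | r, so t | r + e. r + e > 0, so t ≤ r + e. Then t * h ≤ (r + e) * h.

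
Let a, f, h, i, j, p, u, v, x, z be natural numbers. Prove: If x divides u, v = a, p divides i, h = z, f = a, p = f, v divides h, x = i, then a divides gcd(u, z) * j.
Because p = f and p divides i, f divides i. f = a, so a divides i. Since x = i and x divides u, i divides u. Since a divides i, a divides u. From h = z and v divides h, v divides z. Since v = a, a divides z. a divides u, so a divides gcd(u, z). Then a divides gcd(u, z) * j.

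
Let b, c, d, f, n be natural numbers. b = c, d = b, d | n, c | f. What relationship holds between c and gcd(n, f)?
c | gcd(n, f)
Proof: From d = b and d | n, b | n. Since b = c, c | n. Since c | f, c | gcd(n, f).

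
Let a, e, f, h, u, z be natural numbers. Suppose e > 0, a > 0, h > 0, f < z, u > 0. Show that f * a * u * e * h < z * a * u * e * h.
f < z and a > 0, thus f * a < z * a. Since u > 0, f * a * u < z * a * u. e > 0, so f * a * u * e < z * a * u * e. Since h > 0, f * a * u * e * h < z * a * u * e * h.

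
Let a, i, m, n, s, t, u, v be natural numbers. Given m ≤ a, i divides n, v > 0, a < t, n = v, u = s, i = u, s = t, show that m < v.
Because m ≤ a and a < t, m < t. Since i = u and u = s, i = s. Since i divides n, s divides n. Since n = v, s divides v. Since v > 0, s ≤ v. From s = t, t ≤ v. From m < t, m < v.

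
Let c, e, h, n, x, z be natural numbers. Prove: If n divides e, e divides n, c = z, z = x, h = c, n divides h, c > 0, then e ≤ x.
Since n divides e and e divides n, n = e. c = z and z = x, so c = x. Since h = c and n divides h, n divides c. Since c > 0, n ≤ c. c = x, so n ≤ x. Since n = e, e ≤ x.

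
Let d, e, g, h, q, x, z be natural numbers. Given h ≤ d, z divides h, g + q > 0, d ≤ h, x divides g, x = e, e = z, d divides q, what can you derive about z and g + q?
z ≤ g + q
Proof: Because x = e and x divides g, e divides g. e = z, so z divides g. Because h ≤ d and d ≤ h, h = d. z divides h, so z divides d. From d divides q, z divides q. Since z divides g, z divides g + q. g + q > 0, so z ≤ g + q.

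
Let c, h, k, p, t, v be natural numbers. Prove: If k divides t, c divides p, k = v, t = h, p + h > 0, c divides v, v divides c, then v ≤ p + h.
Since c divides v and v divides c, c = v. Since c divides p, v divides p. t = h and k divides t, therefore k divides h. k = v, so v divides h. v divides p, so v divides p + h. p + h > 0, so v ≤ p + h.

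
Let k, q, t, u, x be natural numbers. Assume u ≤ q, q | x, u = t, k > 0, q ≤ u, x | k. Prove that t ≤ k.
Since q ≤ u and u ≤ q, q = u. From u = t, q = t. q | x and x | k, hence q | k. Since k > 0, q ≤ k. q = t, so t ≤ k.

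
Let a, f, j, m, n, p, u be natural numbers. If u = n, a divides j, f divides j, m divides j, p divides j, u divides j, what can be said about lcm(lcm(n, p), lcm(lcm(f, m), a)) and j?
lcm(lcm(n, p), lcm(lcm(f, m), a)) divides j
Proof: From u = n and u divides j, n divides j. Since p divides j, lcm(n, p) divides j. f divides j and m divides j, therefore lcm(f, m) divides j. Since a divides j, lcm(lcm(f, m), a) divides j. lcm(n, p) divides j, so lcm(lcm(n, p), lcm(lcm(f, m), a)) divides j.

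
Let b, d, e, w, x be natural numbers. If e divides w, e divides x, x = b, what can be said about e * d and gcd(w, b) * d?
e * d divides gcd(w, b) * d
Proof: Because x = b and e divides x, e divides b. e divides w, so e divides gcd(w, b). Then e * d divides gcd(w, b) * d.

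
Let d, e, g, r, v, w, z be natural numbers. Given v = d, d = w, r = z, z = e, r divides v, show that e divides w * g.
From v = d and d = w, v = w. r = z and r divides v, thus z divides v. Since v = w, z divides w. z = e, so e divides w. Then e divides w * g.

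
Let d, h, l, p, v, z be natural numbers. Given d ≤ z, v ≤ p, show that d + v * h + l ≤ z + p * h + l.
From v ≤ p, v * h ≤ p * h. Since d ≤ z, d + v * h ≤ z + p * h. Then d + v * h + l ≤ z + p * h + l.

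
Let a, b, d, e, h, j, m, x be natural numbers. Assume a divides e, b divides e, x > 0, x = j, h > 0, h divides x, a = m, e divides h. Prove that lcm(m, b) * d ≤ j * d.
a = m and a divides e, so m divides e. From b divides e, lcm(m, b) divides e. e divides h, so lcm(m, b) divides h. h > 0, so lcm(m, b) ≤ h. h divides x and x > 0, therefore h ≤ x. Since x = j, h ≤ j. Since lcm(m, b) ≤ h, lcm(m, b) ≤ j. By multiplying by a non-negative, lcm(m, b) * d ≤ j * d.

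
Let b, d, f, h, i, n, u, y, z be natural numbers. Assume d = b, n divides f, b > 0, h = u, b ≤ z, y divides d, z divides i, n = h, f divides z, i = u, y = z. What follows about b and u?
b = u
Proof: Because d = b and y divides d, y divides b. y = z, so z divides b. Since b > 0, z ≤ b. b ≤ z, so b = z. i = u and z divides i, so z divides u. n = h and h = u, thus n = u. Because n divides f and f divides z, n divides z. Since n = u, u divides z. Since z divides u, z = u. Since b = z, b = u.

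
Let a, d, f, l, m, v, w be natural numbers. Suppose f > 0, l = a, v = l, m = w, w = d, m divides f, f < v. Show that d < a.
Because v = l and l = a, v = a. m = w and m divides f, hence w divides f. f > 0, so w ≤ f. Since f < v, w < v. Since v = a, w < a. w = d, so d < a.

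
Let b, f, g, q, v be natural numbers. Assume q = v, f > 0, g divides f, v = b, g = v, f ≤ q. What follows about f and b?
f = b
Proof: q = v and f ≤ q, thus f ≤ v. g divides f and f > 0, so g ≤ f. g = v, so v ≤ f. f ≤ v, so f = v. v = b, so f = b.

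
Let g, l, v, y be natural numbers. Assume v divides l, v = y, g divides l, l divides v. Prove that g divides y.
Because l divides v and v divides l, l = v. v = y, so l = y. From g divides l, g divides y.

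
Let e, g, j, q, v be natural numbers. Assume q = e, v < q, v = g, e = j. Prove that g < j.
q = e and e = j, so q = j. v = g and v < q, so g < q. q = j, so g < j.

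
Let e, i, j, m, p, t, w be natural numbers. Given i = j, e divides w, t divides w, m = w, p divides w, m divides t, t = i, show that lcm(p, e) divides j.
t = i and i = j, hence t = j. m = w and m divides t, therefore w divides t. t divides w, so w = t. p divides w and e divides w, therefore lcm(p, e) divides w. Since w = t, lcm(p, e) divides t. Since t = j, lcm(p, e) divides j.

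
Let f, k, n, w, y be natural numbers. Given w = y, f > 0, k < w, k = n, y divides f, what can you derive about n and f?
n < f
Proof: From w = y and k < w, k < y. From k = n, n < y. From y divides f and f > 0, y ≤ f. Since n < y, n < f.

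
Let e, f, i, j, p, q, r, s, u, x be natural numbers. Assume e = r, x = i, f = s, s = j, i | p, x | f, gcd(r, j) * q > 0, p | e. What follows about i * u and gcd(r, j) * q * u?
i * u ≤ gcd(r, j) * q * u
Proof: e = r and p | e, so p | r. Since i | p, i | r. Because f = s and s = j, f = j. x = i and x | f, therefore i | f. f = j, so i | j. Since i | r, i | gcd(r, j). Then i | gcd(r, j) * q. Since gcd(r, j) * q > 0, i ≤ gcd(r, j) * q. Then i * u ≤ gcd(r, j) * q * u.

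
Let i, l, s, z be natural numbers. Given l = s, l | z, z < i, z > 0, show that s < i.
Because l = s and l | z, s | z. Since z > 0, s ≤ z. From z < i, s < i.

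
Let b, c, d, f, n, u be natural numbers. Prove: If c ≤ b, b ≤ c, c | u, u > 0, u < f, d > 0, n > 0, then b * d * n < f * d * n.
From c ≤ b and b ≤ c, c = b. c | u, so b | u. Because u > 0, b ≤ u. u < f, so b < f. Since d > 0, b * d < f * d. n > 0, so b * d * n < f * d * n.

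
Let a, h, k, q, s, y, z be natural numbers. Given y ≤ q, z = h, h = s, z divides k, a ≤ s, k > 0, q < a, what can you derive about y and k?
y < k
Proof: From q < a and a ≤ s, q < s. Since y ≤ q, y < s. z = h and h = s, so z = s. z divides k, so s divides k. k > 0, so s ≤ k. y < s, so y < k.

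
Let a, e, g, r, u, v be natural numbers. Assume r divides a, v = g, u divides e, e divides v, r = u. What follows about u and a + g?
u divides a + g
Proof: Because r = u and r divides a, u divides a. v = g and e divides v, so e divides g. Since u divides e, u divides g. u divides a, so u divides a + g.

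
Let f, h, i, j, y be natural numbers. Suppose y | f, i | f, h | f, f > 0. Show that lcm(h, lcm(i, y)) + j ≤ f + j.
i | f and y | f, therefore lcm(i, y) | f. Since h | f, lcm(h, lcm(i, y)) | f. f > 0, so lcm(h, lcm(i, y)) ≤ f. Then lcm(h, lcm(i, y)) + j ≤ f + j.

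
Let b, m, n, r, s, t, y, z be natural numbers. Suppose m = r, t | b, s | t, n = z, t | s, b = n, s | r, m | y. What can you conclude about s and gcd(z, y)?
s | gcd(z, y)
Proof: t | s and s | t, hence t = s. b = n and n = z, thus b = z. Since t | b, t | z. Since t = s, s | z. Because m = r and m | y, r | y. Since s | r, s | y. s | z, so s | gcd(z, y).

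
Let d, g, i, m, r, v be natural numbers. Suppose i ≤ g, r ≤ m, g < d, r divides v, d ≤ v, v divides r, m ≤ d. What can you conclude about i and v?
i < v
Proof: Since r divides v and v divides r, r = v. r ≤ m and m ≤ d, so r ≤ d. From r = v, v ≤ d. Since d ≤ v, d = v. i ≤ g and g < d, thus i < d. d = v, so i < v.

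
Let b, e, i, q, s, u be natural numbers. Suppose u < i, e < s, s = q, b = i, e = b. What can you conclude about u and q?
u < q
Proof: e = b and b = i, hence e = i. Because e < s, i < s. Since s = q, i < q. u < i, so u < q.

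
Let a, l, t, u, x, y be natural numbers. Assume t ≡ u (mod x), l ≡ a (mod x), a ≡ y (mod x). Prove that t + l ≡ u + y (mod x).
l ≡ a (mod x) and a ≡ y (mod x), so l ≡ y (mod x). Since t ≡ u (mod x), by adding congruences, t + l ≡ u + y (mod x).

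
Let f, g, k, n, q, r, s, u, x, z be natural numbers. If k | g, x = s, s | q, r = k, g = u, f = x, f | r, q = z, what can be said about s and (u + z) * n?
s | (u + z) * n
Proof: f = x and x = s, hence f = s. r = k and f | r, so f | k. f = s, so s | k. Because k | g, s | g. g = u, so s | u. q = z and s | q, thus s | z. Because s | u, s | u + z. Then s | (u + z) * n.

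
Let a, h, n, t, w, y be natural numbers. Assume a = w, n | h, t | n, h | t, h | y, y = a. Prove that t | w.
y = a and a = w, thus y = w. From t | n and n | h, t | h. h | t, so h = t. Because h | y, t | y. y = w, so t | w.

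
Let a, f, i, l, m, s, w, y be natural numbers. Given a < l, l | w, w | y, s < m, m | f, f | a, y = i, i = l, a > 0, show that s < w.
Because m | f and f | a, m | a. Since a > 0, m ≤ a. Since s < m, s < a. y = i and i = l, thus y = l. Since w | y, w | l. Since l | w, l = w. Because a < l, a < w. Since s < a, s < w.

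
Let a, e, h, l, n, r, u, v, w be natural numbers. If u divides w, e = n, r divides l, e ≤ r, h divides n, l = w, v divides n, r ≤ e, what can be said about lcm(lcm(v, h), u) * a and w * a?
lcm(lcm(v, h), u) * a divides w * a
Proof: v divides n and h divides n, hence lcm(v, h) divides n. r ≤ e and e ≤ r, thus r = e. From e = n, r = n. From l = w and r divides l, r divides w. r = n, so n divides w. Since lcm(v, h) divides n, lcm(v, h) divides w. Since u divides w, lcm(lcm(v, h), u) divides w. Then lcm(lcm(v, h), u) * a divides w * a.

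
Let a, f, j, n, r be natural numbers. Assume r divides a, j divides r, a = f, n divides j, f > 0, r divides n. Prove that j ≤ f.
r divides n and n divides j, thus r divides j. j divides r, so r = j. a = f and r divides a, so r divides f. Since f > 0, r ≤ f. Since r = j, j ≤ f.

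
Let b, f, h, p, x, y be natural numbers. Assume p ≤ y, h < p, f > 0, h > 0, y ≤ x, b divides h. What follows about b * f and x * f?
b * f < x * f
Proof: b divides h and h > 0, therefore b ≤ h. h < p, so b < p. Since p ≤ y, b < y. Because y ≤ x, b < x. Since f > 0, by multiplying by a positive, b * f < x * f.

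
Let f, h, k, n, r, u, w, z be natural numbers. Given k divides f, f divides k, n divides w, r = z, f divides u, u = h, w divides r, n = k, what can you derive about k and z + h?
k divides z + h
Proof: n divides w and w divides r, so n divides r. Since n = k, k divides r. r = z, so k divides z. f divides k and k divides f, therefore f = k. Because u = h and f divides u, f divides h. Because f = k, k divides h. From k divides z, k divides z + h.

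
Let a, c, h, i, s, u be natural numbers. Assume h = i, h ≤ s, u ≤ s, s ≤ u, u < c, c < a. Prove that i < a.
Because u ≤ s and s ≤ u, u = s. Since u < c and c < a, u < a. Since u = s, s < a. Because h ≤ s, h < a. From h = i, i < a.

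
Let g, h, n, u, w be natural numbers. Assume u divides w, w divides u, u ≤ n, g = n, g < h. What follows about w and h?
w < h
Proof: u divides w and w divides u, thus u = w. Since u ≤ n, w ≤ n. g = n and g < h, thus n < h. w ≤ n, so w < h.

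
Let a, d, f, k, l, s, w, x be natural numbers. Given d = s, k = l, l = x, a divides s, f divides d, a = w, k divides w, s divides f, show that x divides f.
Since k = l and l = x, k = x. From d = s and f divides d, f divides s. s divides f, so s = f. a = w and a divides s, therefore w divides s. Because k divides w, k divides s. Since s = f, k divides f. From k = x, x divides f.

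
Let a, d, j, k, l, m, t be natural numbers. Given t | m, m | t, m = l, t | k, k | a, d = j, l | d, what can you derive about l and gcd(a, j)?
l | gcd(a, j)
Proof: Because t | m and m | t, t = m. m = l, so t = l. t | k and k | a, thus t | a. Because t = l, l | a. d = j and l | d, so l | j. l | a, so l | gcd(a, j).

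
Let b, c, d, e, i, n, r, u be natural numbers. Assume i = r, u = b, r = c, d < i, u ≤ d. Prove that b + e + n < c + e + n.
u = b and u ≤ d, hence b ≤ d. Since i = r and d < i, d < r. Since r = c, d < c. b ≤ d, so b < c. Then b + e < c + e. Then b + e + n < c + e + n.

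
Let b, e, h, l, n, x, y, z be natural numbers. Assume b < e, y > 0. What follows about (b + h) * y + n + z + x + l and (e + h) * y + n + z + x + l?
(b + h) * y + n + z + x + l < (e + h) * y + n + z + x + l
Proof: Since b < e, b + h < e + h. Combining with y > 0, by multiplying by a positive, (b + h) * y < (e + h) * y. Then (b + h) * y + n < (e + h) * y + n. Then (b + h) * y + n + z < (e + h) * y + n + z. Then (b + h) * y + n + z + x < (e + h) * y + n + z + x. Then (b + h) * y + n + z + x + l < (e + h) * y + n + z + x + l.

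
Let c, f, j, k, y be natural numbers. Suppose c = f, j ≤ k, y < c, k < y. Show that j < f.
k < y and y < c, so k < c. Since j ≤ k, j < c. Since c = f, j < f.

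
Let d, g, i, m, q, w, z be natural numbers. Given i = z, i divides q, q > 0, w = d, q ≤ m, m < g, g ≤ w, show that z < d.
Since i divides q and q > 0, i ≤ q. Since i = z, z ≤ q. q ≤ m and m < g, thus q < g. Since g ≤ w, q < w. Since w = d, q < d. z ≤ q, so z < d.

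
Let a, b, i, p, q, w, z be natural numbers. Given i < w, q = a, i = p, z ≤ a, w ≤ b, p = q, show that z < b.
p = q and q = a, therefore p = a. From i = p and i < w, p < w. p = a, so a < w. z ≤ a, so z < w. Since w ≤ b, z < b.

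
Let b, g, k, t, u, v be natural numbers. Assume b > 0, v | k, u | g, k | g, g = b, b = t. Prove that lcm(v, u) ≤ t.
From v | k and k | g, v | g. Since u | g, lcm(v, u) | g. Because g = b, lcm(v, u) | b. From b > 0, lcm(v, u) ≤ b. b = t, so lcm(v, u) ≤ t.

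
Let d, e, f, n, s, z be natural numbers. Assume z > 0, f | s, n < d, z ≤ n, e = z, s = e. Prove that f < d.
From s = e and e = z, s = z. Since f | s, f | z. z > 0, so f ≤ z. Because z ≤ n, f ≤ n. n < d, so f < d.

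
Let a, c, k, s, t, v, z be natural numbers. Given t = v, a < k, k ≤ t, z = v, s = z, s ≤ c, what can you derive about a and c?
a < c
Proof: a < k and k ≤ t, thus a < t. t = v, so a < v. s = z and s ≤ c, therefore z ≤ c. From z = v, v ≤ c. Since a < v, a < c.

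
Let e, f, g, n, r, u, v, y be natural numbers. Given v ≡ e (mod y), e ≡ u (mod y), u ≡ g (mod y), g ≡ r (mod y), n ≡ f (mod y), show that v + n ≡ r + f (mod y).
From v ≡ e (mod y) and e ≡ u (mod y), v ≡ u (mod y). Since u ≡ g (mod y), v ≡ g (mod y). From g ≡ r (mod y), v ≡ r (mod y). Since n ≡ f (mod y), by adding congruences, v + n ≡ r + f (mod y).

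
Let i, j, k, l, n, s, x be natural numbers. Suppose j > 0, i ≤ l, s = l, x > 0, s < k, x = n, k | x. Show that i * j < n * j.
s = l and s < k, hence l < k. i ≤ l, so i < k. k | x and x > 0, therefore k ≤ x. From i < k, i < x. x = n, so i < n. Because j > 0, i * j < n * j.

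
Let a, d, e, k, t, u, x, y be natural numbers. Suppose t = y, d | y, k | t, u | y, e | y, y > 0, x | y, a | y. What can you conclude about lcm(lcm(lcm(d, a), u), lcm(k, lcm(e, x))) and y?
lcm(lcm(lcm(d, a), u), lcm(k, lcm(e, x))) ≤ y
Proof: d | y and a | y, therefore lcm(d, a) | y. u | y, so lcm(lcm(d, a), u) | y. t = y and k | t, therefore k | y. Since e | y and x | y, lcm(e, x) | y. k | y, so lcm(k, lcm(e, x)) | y. lcm(lcm(d, a), u) | y, so lcm(lcm(lcm(d, a), u), lcm(k, lcm(e, x))) | y. Since y > 0, lcm(lcm(lcm(d, a), u), lcm(k, lcm(e, x))) ≤ y.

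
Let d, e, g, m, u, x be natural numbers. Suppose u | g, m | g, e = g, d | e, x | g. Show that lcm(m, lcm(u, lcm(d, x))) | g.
e = g and d | e, so d | g. Since x | g, lcm(d, x) | g. Because u | g, lcm(u, lcm(d, x)) | g. Since m | g, lcm(m, lcm(u, lcm(d, x))) | g.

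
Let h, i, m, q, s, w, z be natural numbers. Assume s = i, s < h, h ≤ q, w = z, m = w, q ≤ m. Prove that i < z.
s = i and s < h, thus i < h. h ≤ q, so i < q. m = w and q ≤ m, therefore q ≤ w. w = z, so q ≤ z. i < q, so i < z.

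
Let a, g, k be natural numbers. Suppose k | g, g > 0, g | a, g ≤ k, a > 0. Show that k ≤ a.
k | g and g > 0, so k ≤ g. Because g ≤ k, g = k. g | a, so k | a. a > 0, so k ≤ a.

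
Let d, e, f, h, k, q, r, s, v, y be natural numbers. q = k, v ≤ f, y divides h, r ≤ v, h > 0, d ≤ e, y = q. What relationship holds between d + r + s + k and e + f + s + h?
d + r + s + k ≤ e + f + s + h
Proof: r ≤ v and v ≤ f, thus r ≤ f. d ≤ e, so d + r ≤ e + f. Then d + r + s ≤ e + f + s. y = q and q = k, hence y = k. y divides h, so k divides h. Since h > 0, k ≤ h. From d + r + s ≤ e + f + s, d + r + s + k ≤ e + f + s + h.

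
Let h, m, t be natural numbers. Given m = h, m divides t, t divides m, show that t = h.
t divides m and m divides t, so t = m. m = h, so t = h.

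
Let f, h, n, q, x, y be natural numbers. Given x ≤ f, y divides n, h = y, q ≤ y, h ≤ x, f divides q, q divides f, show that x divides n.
h = y and h ≤ x, so y ≤ x. f divides q and q divides f, hence f = q. Since x ≤ f, x ≤ q. q ≤ y, so x ≤ y. Since y ≤ x, y = x. y divides n, so x divides n.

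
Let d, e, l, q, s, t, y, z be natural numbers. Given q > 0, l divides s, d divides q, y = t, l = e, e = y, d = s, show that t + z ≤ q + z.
Because e = y and y = t, e = t. Since d = s and d divides q, s divides q. l divides s, so l divides q. Since q > 0, l ≤ q. Since l = e, e ≤ q. Since e = t, t ≤ q. Then t + z ≤ q + z.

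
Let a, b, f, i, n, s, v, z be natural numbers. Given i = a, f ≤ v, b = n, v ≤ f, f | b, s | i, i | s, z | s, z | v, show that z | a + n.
s | i and i | s, hence s = i. i = a, so s = a. z | s, so z | a. f ≤ v and v ≤ f, thus f = v. From b = n and f | b, f | n. Since f = v, v | n. z | v, so z | n. Because z | a, z | a + n.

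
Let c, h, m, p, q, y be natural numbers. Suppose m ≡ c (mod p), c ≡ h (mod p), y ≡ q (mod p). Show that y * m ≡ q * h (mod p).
m ≡ c (mod p) and c ≡ h (mod p), hence m ≡ h (mod p). Since y ≡ q (mod p), by multiplying congruences, y * m ≡ q * h (mod p).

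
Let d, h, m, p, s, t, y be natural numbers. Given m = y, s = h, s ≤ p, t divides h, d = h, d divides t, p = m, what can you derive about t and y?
t ≤ y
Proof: From d = h and d divides t, h divides t. t divides h, so h = t. Since p = m and m = y, p = y. s = h and s ≤ p, hence h ≤ p. Since p = y, h ≤ y. From h = t, t ≤ y.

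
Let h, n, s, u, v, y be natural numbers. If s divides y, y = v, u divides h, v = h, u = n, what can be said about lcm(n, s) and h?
lcm(n, s) divides h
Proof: Since u = n and u divides h, n divides h. From y = v and v = h, y = h. Since s divides y, s divides h. n divides h, so lcm(n, s) divides h.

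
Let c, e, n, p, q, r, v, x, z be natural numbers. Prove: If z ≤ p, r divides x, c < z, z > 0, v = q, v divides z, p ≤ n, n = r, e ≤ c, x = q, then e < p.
From n = r and p ≤ n, p ≤ r. From x = q and r divides x, r divides q. Because v = q and v divides z, q divides z. Since r divides q, r divides z. From z > 0, r ≤ z. p ≤ r, so p ≤ z. Since z ≤ p, z = p. Since e ≤ c and c < z, e < z. z = p, so e < p.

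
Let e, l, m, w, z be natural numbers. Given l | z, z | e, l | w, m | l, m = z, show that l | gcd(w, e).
Since m = z and m | l, z | l. l | z, so z = l. Since z | e, l | e. Since l | w, l | gcd(w, e).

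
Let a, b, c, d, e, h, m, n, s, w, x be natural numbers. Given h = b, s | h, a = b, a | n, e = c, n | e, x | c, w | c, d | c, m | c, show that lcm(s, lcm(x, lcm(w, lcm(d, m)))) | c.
h = b and s | h, therefore s | b. Because a = b and a | n, b | n. Since s | b, s | n. e = c and n | e, thus n | c. Because s | n, s | c. Because d | c and m | c, lcm(d, m) | c. From w | c, lcm(w, lcm(d, m)) | c. Since x | c, lcm(x, lcm(w, lcm(d, m))) | c. s | c, so lcm(s, lcm(x, lcm(w, lcm(d, m)))) | c.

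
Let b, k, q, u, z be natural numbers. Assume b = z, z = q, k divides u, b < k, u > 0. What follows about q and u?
q < u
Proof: b = z and b < k, so z < k. z = q, so q < k. k divides u and u > 0, so k ≤ u. From q < k, q < u.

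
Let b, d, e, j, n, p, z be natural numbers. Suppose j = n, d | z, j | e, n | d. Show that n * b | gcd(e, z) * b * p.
j = n and j | e, hence n | e. n | d and d | z, hence n | z. From n | e, n | gcd(e, z). Then n * b | gcd(e, z) * b. Then n * b | gcd(e, z) * b * p.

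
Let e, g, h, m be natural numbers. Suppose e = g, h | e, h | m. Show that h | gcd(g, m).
From e = g and h | e, h | g. Since h | m, h | gcd(g, m).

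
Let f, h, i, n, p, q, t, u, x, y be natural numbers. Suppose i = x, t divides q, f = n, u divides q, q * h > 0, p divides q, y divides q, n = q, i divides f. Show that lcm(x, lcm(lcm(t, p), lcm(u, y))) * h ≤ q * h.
f = n and i divides f, therefore i divides n. i = x, so x divides n. From n = q, x divides q. Since t divides q and p divides q, lcm(t, p) divides q. u divides q and y divides q, thus lcm(u, y) divides q. lcm(t, p) divides q, so lcm(lcm(t, p), lcm(u, y)) divides q. x divides q, so lcm(x, lcm(lcm(t, p), lcm(u, y))) divides q. Then lcm(x, lcm(lcm(t, p), lcm(u, y))) * h divides q * h. q * h > 0, so lcm(x, lcm(lcm(t, p), lcm(u, y))) * h ≤ q * h.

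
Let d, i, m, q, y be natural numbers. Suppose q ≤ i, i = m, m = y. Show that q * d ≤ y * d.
i = m and m = y, hence i = y. From q ≤ i, q ≤ y. By multiplying by a non-negative, q * d ≤ y * d.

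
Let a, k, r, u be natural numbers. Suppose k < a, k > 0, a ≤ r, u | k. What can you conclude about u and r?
u < r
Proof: u | k and k > 0, so u ≤ k. k < a and a ≤ r, thus k < r. Since u ≤ k, u < r.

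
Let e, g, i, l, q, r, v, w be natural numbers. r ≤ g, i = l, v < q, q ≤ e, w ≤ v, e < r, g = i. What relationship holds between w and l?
w < l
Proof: w ≤ v and v < q, hence w < q. Since q ≤ e and e < r, q < r. Since r ≤ g, q < g. g = i, so q < i. i = l, so q < l. Since w < q, w < l.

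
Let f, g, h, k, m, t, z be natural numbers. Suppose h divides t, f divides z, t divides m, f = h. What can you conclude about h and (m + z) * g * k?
h divides (m + z) * g * k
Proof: h divides t and t divides m, so h divides m. Because f = h and f divides z, h divides z. Since h divides m, h divides m + z. Then h divides (m + z) * g. Then h divides (m + z) * g * k.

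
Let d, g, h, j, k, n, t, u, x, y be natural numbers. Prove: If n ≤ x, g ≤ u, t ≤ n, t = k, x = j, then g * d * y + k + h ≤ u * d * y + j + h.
From g ≤ u, by multiplying by a non-negative, g * d ≤ u * d. By multiplying by a non-negative, g * d * y ≤ u * d * y. t ≤ n and n ≤ x, so t ≤ x. Since x = j, t ≤ j. Since t = k, k ≤ j. Then k + h ≤ j + h. Since g * d * y ≤ u * d * y, g * d * y + k + h ≤ u * d * y + j + h.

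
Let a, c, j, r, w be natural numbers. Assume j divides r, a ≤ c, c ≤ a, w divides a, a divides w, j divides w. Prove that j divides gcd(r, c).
a ≤ c and c ≤ a, hence a = c. w divides a and a divides w, so w = a. j divides w, so j divides a. Since a = c, j divides c. Since j divides r, j divides gcd(r, c).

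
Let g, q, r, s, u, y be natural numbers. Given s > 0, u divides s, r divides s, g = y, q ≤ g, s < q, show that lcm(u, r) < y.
u divides s and r divides s, so lcm(u, r) divides s. Since s > 0, lcm(u, r) ≤ s. s < q and q ≤ g, so s < g. g = y, so s < y. lcm(u, r) ≤ s, so lcm(u, r) < y.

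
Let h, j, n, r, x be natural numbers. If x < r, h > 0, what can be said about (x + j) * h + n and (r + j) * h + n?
(x + j) * h + n < (r + j) * h + n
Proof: x < r, thus x + j < r + j. From h > 0, by multiplying by a positive, (x + j) * h < (r + j) * h. Then (x + j) * h + n < (r + j) * h + n.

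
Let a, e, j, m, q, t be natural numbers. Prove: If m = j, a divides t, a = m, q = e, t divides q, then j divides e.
a = m and m = j, therefore a = j. a divides t and t divides q, hence a divides q. q = e, so a divides e. From a = j, j divides e.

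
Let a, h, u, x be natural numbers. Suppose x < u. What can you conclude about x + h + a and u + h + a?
x + h + a < u + h + a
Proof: Since x < u, x + h < u + h. Then x + h + a < u + h + a.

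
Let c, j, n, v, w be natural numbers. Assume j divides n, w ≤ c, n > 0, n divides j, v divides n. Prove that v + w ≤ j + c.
n divides j and j divides n, thus n = j. Since v divides n and n > 0, v ≤ n. n = j, so v ≤ j. Since w ≤ c, v + w ≤ j + c.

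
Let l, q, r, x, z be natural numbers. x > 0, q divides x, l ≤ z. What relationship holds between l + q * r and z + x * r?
l + q * r ≤ z + x * r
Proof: Because q divides x and x > 0, q ≤ x. By multiplying by a non-negative, q * r ≤ x * r. l ≤ z, so l + q * r ≤ z + x * r.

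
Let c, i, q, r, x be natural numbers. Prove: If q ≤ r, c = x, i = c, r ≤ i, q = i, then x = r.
q = i and q ≤ r, so i ≤ r. Since r ≤ i, r = i. i = c, so r = c. Since c = x, r = x. Then x = r.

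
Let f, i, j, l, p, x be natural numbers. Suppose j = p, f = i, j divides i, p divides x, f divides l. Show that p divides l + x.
f = i and f divides l, therefore i divides l. From j divides i, j divides l. Since j = p, p divides l. Since p divides x, p divides l + x.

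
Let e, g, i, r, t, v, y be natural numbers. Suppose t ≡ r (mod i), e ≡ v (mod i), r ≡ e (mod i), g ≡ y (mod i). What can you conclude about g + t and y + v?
g + t ≡ y + v (mod i)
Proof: Since t ≡ r (mod i) and r ≡ e (mod i), t ≡ e (mod i). Since e ≡ v (mod i), t ≡ v (mod i). Using g ≡ y (mod i) and adding congruences, g + t ≡ y + v (mod i).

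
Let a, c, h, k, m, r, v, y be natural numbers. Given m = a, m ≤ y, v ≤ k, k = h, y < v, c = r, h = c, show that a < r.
Since m = a and m ≤ y, a ≤ y. Since y < v, a < v. k = h and h = c, so k = c. c = r, so k = r. Since v ≤ k, v ≤ r. a < v, so a < r.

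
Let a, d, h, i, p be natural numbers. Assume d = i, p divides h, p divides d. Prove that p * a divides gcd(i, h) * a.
Since d = i and p divides d, p divides i. p divides h, so p divides gcd(i, h). Then p * a divides gcd(i, h) * a.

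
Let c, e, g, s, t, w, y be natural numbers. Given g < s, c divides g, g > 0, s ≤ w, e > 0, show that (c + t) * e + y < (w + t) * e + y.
c divides g and g > 0, hence c ≤ g. g < s and s ≤ w, therefore g < w. Since c ≤ g, c < w. Then c + t < w + t. Because e > 0, by multiplying by a positive, (c + t) * e < (w + t) * e. Then (c + t) * e + y < (w + t) * e + y.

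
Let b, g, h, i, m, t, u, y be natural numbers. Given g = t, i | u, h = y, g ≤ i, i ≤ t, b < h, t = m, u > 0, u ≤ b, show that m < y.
g = t and g ≤ i, thus t ≤ i. Because i ≤ t, i = t. Since i | u, t | u. Since u > 0, t ≤ u. Because h = y and b < h, b < y. u ≤ b, so u < y. Because t ≤ u, t < y. t = m, so m < y.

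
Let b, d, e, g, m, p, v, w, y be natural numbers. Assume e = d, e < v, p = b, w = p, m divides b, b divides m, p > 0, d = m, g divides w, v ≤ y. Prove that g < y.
b divides m and m divides b, so b = m. p = b, so p = m. w = p and g divides w, thus g divides p. Since p > 0, g ≤ p. p = m, so g ≤ m. From e = d and e < v, d < v. d = m, so m < v. Since g ≤ m, g < v. v ≤ y, so g < y.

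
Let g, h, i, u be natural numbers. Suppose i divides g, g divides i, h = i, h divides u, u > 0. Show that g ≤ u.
i divides g and g divides i, therefore i = g. h = i and h divides u, therefore i divides u. From i = g, g divides u. u > 0, so g ≤ u.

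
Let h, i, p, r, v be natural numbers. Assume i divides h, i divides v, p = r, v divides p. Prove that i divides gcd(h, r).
p = r and v divides p, thus v divides r. i divides v, so i divides r. Since i divides h, i divides gcd(h, r).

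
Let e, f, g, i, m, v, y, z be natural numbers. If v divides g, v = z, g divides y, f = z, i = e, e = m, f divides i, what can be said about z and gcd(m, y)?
z divides gcd(m, y)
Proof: Since i = e and e = m, i = m. f = z and f divides i, thus z divides i. Because i = m, z divides m. v divides g and g divides y, thus v divides y. Since v = z, z divides y. z divides m, so z divides gcd(m, y).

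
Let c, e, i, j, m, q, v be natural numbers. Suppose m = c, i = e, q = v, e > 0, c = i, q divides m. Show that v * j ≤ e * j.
c = i and i = e, therefore c = e. From m = c and q divides m, q divides c. Since q = v, v divides c. Since c = e, v divides e. Because e > 0, v ≤ e. By multiplying by a non-negative, v * j ≤ e * j.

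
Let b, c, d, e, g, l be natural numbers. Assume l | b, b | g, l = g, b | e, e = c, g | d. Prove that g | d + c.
l = g and l | b, therefore g | b. Since b | g, b = g. e = c and b | e, hence b | c. Since b = g, g | c. Since g | d, g | d + c.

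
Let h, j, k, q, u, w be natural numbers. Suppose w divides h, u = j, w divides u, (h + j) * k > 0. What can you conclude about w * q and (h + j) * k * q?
w * q ≤ (h + j) * k * q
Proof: Because u = j and w divides u, w divides j. w divides h, so w divides h + j. Then w divides (h + j) * k. Because (h + j) * k > 0, w ≤ (h + j) * k. By multiplying by a non-negative, w * q ≤ (h + j) * k * q.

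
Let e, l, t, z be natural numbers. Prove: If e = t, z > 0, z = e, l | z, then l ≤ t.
Because z = e and e = t, z = t. Since l | z and z > 0, l ≤ z. z = t, so l ≤ t.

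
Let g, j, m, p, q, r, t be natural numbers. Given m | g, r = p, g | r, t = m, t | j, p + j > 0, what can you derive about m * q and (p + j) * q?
m * q ≤ (p + j) * q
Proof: Since r = p and g | r, g | p. Since m | g, m | p. t = m and t | j, hence m | j. Since m | p, m | p + j. Since p + j > 0, m ≤ p + j. Then m * q ≤ (p + j) * q.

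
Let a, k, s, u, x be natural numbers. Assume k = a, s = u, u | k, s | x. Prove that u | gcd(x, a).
From s = u and s | x, u | x. Because k = a and u | k, u | a. u | x, so u | gcd(x, a).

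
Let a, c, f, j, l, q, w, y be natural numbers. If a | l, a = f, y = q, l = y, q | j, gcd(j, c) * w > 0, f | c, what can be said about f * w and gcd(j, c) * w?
f * w ≤ gcd(j, c) * w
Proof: l = y and y = q, thus l = q. Because a = f and a | l, f | l. Since l = q, f | q. q | j, so f | j. Since f | c, f | gcd(j, c). Then f * w | gcd(j, c) * w. Since gcd(j, c) * w > 0, f * w ≤ gcd(j, c) * w.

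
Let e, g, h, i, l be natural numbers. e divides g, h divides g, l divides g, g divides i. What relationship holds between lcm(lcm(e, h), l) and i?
lcm(lcm(e, h), l) divides i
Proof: From e divides g and h divides g, lcm(e, h) divides g. Because l divides g, lcm(lcm(e, h), l) divides g. Since g divides i, lcm(lcm(e, h), l) divides i.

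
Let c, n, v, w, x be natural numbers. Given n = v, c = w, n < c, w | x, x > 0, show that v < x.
Because c = w and n < c, n < w. Because w | x and x > 0, w ≤ x. From n < w, n < x. Since n = v, v < x.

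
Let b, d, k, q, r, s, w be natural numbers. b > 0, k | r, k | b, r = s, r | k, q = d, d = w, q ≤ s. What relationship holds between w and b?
w ≤ b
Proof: From q = d and q ≤ s, d ≤ s. d = w, so w ≤ s. k | r and r | k, so k = r. r = s, so k = s. k | b, so s | b. b > 0, so s ≤ b. w ≤ s, so w ≤ b.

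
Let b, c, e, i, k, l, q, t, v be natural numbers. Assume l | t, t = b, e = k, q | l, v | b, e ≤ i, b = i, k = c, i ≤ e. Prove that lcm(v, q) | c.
From i ≤ e and e ≤ i, i = e. b = i, so b = e. e = k, so b = k. From k = c, b = c. Since t = b and l | t, l | b. Since q | l, q | b. Because v | b, lcm(v, q) | b. b = c, so lcm(v, q) | c.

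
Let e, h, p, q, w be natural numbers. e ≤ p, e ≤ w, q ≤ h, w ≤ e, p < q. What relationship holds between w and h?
w < h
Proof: From e ≤ w and w ≤ e, e = w. Because e ≤ p, w ≤ p. Because p < q and q ≤ h, p < h. w ≤ p, so w < h.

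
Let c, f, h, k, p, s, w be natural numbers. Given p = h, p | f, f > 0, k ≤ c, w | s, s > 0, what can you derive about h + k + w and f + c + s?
h + k + w ≤ f + c + s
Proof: Because p | f and f > 0, p ≤ f. From p = h, h ≤ f. From w | s and s > 0, w ≤ s. Since k ≤ c, k + w ≤ c + s. h ≤ f, so h + k + w ≤ f + c + s.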